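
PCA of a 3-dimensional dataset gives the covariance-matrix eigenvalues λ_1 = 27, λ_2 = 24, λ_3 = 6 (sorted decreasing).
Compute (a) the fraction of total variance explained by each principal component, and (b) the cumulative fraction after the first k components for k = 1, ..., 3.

Step 1 — total variance = trace(Sigma) = Σ λ_i = 27 + 24 + 6 = 57.

Step 2 — fraction explained by component i = λ_i / Σ λ:
  PC1: 27/57 = 0.4737
  PC2: 24/57 = 0.4211
  PC3: 6/57 = 0.1053

Step 3 — cumulative fraction after k components = (λ_1 + ... + λ_k) / Σ λ:
  k = 1: 27/57 = 0.4737
  k = 2: (27 + 24)/57 = 51/57 = 0.8947
  k = 3: (27 + 24 + 6)/57 = 57/57 = 1

Summary (fraction, with percent):

explained: PC1 0.4737 (47.37%), PC2 0.4211 (42.11%), PC3 0.1053 (10.53%);  cumulative: 0.4737, 0.8947, 1


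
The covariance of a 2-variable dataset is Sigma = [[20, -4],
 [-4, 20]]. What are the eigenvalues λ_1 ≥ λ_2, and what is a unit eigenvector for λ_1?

Step 1 — characteristic polynomial of 2×2 Sigma:
  det(Sigma - λI) = λ² - trace · λ + det = 0.
  trace = 20 + 20 = 40, det = 20·20 - (-4)² = 384.
Step 2 — discriminant:
  Δ = trace² - 4·det = 1600 - 1536 = 64.
Step 3 — eigenvalues:
  λ = (trace ± √Δ)/2 = (40 ± 8)/2,
  λ_1 = 24,  λ_2 = 16.

Step 4 — unit eigenvector for λ_1: solve (Sigma - λ_1 I)v = 0. First row:
  (20 - 24)·v_x + (-4)·v_y = 0, i.e. (-4)·v_x + (-4)·v_y = 0,
  so v ∝ (b, λ_1 - a) = (-4, 4); multiply by -1 so the first entry is positive: u = (4, -4).
  ||u|| = √((4)² + (-4)²) = √(32) ≈ 5.6569,
  v_1 = u/||u|| ≈ (0.7071, -0.7071) (||v_1|| = 1).

λ_1 = 24,  λ_2 = 16;  v_1 ≈ (0.7071, -0.7071)


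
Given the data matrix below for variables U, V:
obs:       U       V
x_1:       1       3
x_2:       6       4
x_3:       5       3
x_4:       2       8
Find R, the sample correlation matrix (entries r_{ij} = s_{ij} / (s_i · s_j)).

Step 1 — column means:
  mean(U) = (1 + 6 + 5 + 2) / 4 = 14/4 = 3.5
  mean(V) = (3 + 4 + 3 + 8) / 4 = 18/4 = 4.5

Step 2 — sample variances and covariances s[i,j] = (1/(n-1)) · Σ_k (x_{k,i} - mean_i) · (x_{k,j} - mean_j), with n-1 = 3:
  s[U,U] = ((-2.5)·(-2.5) + (2.5)·(2.5) + (1.5)·(1.5) + (-1.5)·(-1.5)) / 3 = 17/3 = 5.6667
  s[U,V] = ((-2.5)·(-1.5) + (2.5)·(-0.5) + (1.5)·(-1.5) + (-1.5)·(3.5)) / 3 = -5/3 = -1.6667
  s[V,V] = ((-1.5)·(-1.5) + (-0.5)·(-0.5) + (-1.5)·(-1.5) + (3.5)·(3.5)) / 3 = 17/3 = 5.6667
  Sample standard deviations s_i = √(s[i,i]):
  s(U) = √(5.6667) = 2.3805
  s(V) = √(5.6667) = 2.3805

Step 3 — r_{ij} = s_{ij} / (s_i · s_j):
  r[U,U] = 1 (diagonal).
  r[U,V] = -1.6667 / (2.3805 · 2.3805) = -1.6667 / 5.6667 = -0.2941
  r[V,V] = 1 (diagonal).

R is symmetric with unit diagonal. Assembling:

R = [[1, -0.2941],
 [-0.2941, 1]]


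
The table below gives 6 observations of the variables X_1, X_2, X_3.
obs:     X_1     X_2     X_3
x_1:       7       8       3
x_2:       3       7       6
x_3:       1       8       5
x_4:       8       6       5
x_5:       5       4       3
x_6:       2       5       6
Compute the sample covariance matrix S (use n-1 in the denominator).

Step 1 — column means:
  mean(X_1) = (7 + 3 + 1 + 8 + 5 + 2) / 6 = 26/6 = 4.3333
  mean(X_2) = (8 + 7 + 8 + 6 + 4 + 5) / 6 = 38/6 = 6.3333
  mean(X_3) = (3 + 6 + 5 + 5 + 3 + 6) / 6 = 28/6 = 4.6667

Step 2 — sample covariance S[i,j] = (1/(n-1)) · Σ_k (x_{k,i} - mean_i) · (x_{k,j} - mean_j), with n-1 = 5.
  S[X_1,X_1] = ((2.6667)·(2.6667) + (-1.3333)·(-1.3333) + (-3.3333)·(-3.3333) + (3.6667)·(3.6667) + (0.6667)·(0.6667) + (-2.3333)·(-2.3333)) / 5 = 39.3333/5 = 7.8667
  S[X_1,X_2] = ((2.6667)·(1.6667) + (-1.3333)·(0.6667) + (-3.3333)·(1.6667) + (3.6667)·(-0.3333) + (0.6667)·(-2.3333) + (-2.3333)·(-1.3333)) / 5 = -1.6667/5 = -0.3333
  S[X_1,X_3] = ((2.6667)·(-1.6667) + (-1.3333)·(1.3333) + (-3.3333)·(0.3333) + (3.6667)·(0.3333) + (0.6667)·(-1.6667) + (-2.3333)·(1.3333)) / 5 = -10.3333/5 = -2.0667
  S[X_2,X_2] = ((1.6667)·(1.6667) + (0.6667)·(0.6667) + (1.6667)·(1.6667) + (-0.3333)·(-0.3333) + (-2.3333)·(-2.3333) + (-1.3333)·(-1.3333)) / 5 = 13.3333/5 = 2.6667
  S[X_2,X_3] = ((1.6667)·(-1.6667) + (0.6667)·(1.3333) + (1.6667)·(0.3333) + (-0.3333)·(0.3333) + (-2.3333)·(-1.6667) + (-1.3333)·(1.3333)) / 5 = 0.6667/5 = 0.1333
  S[X_3,X_3] = ((-1.6667)·(-1.6667) + (1.3333)·(1.3333) + (0.3333)·(0.3333) + (0.3333)·(0.3333) + (-1.6667)·(-1.6667) + (1.3333)·(1.3333)) / 5 = 9.3333/5 = 1.8667

S is symmetric (S[j,i] = S[i,j]). Assembling:

S = [[7.8667, -0.3333, -2.0667],
 [-0.3333, 2.6667, 0.1333],
 [-2.0667, 0.1333, 1.8667]]


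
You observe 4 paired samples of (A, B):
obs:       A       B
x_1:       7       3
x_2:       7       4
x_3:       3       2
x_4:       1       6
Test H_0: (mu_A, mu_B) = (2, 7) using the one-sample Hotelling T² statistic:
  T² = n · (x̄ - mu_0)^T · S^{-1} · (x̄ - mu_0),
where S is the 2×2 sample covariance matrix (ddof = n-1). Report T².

Step 1 — sample mean vector:
  mean(A) = (7 + 7 + 3 + 1) / 4 = 18/4 = 4.5
  mean(B) = (3 + 4 + 2 + 6) / 4 = 15/4 = 3.75
  x̄ = (4.5, 3.75),  deviation x̄ - mu_0 = (4.5, 3.75) - (2, 7) = (2.5, -3.25).

Step 2 — sample covariance matrix, S[i,j] = (1/(n-1)) · Σ_k (x_{k,i} - mean_i) · (x_{k,j} - mean_j), divisor n-1 = 3:
  S[A,A] = ((2.5)·(2.5) + (2.5)·(2.5) + (-1.5)·(-1.5) + (-3.5)·(-3.5)) / 3 = 27/3 = 9
  S[A,B] = ((2.5)·(-0.75) + (2.5)·(0.25) + (-1.5)·(-1.75) + (-3.5)·(2.25)) / 3 = -6.5/3 = -2.1667
  S[B,B] = ((-0.75)·(-0.75) + (0.25)·(0.25) + (-1.75)·(-1.75) + (2.25)·(2.25)) / 3 = 8.75/3 = 2.9167
  S = [[9, -2.1667],
 [-2.1667, 2.9167]].

Step 3 — invert S. det(S) = 9·2.9167 - (-2.1667)² = 21.5556.
  S^{-1} = (1/det) · [[d, -b], [-b, a]] = [[0.1353, 0.1005],
 [0.1005, 0.4175]].

Step 4 — quadratic form (x̄ - mu_0)^T · S^{-1} · (x̄ - mu_0):
  S^{-1} · (x̄ - mu_0) = (0.0116, -1.1057),
  (x̄ - mu_0)^T · [...] = (2.5)·(0.0116) + (-3.25)·(-1.1057) = 3.6224.

Step 5 — scale by n: T² = 4 · 3.6224 = 14.4897.

T² ≈ 14.4897


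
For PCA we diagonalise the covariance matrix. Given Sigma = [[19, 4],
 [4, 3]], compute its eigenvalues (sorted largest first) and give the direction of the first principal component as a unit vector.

Step 1 — characteristic polynomial of 2×2 Sigma:
  det(Sigma - λI) = λ² - trace · λ + det = 0.
  trace = 19 + 3 = 22, det = 19·3 - (4)² = 41.
Step 2 — discriminant:
  Δ = trace² - 4·det = 484 - 164 = 320.
Step 3 — eigenvalues:
  λ = (trace ± √Δ)/2 = (22 ± 17.8885)/2,
  λ_1 = 19.9443,  λ_2 = 2.0557.

Step 4 — unit eigenvector for λ_1: solve (Sigma - λ_1 I)v = 0. First row:
  (19 - 19.9443)·v_x + (4)·v_y = 0, i.e. (-0.9443)·v_x + (4)·v_y = 0,
  so v ∝ (b, λ_1 - a) = (4, 0.9443) = u.
  ||u|| = √((4)² + (0.9443)²) = √(16.8916) ≈ 4.1099,
  v_1 = u/||u|| ≈ (0.9732, 0.2298) (||v_1|| = 1).

λ_1 = 19.9443,  λ_2 = 2.0557;  v_1 ≈ (0.9732, 0.2298)


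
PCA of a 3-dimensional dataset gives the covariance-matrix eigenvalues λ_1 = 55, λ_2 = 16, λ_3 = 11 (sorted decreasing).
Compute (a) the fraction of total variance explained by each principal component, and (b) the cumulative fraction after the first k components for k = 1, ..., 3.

Step 1 — total variance = trace(Sigma) = Σ λ_i = 55 + 16 + 11 = 82.

Step 2 — fraction explained by component i = λ_i / Σ λ:
  PC1: 55/82 = 0.6707
  PC2: 16/82 = 0.1951
  PC3: 11/82 = 0.1341

Step 3 — cumulative fraction after k components = (λ_1 + ... + λ_k) / Σ λ:
  k = 1: 55/82 = 0.6707
  k = 2: (55 + 16)/82 = 71/82 = 0.8659
  k = 3: (55 + 16 + 11)/82 = 82/82 = 1

Summary (fraction, with percent):

explained: PC1 0.6707 (67.07%), PC2 0.1951 (19.51%), PC3 0.1341 (13.41%);  cumulative: 0.6707, 0.8659, 1


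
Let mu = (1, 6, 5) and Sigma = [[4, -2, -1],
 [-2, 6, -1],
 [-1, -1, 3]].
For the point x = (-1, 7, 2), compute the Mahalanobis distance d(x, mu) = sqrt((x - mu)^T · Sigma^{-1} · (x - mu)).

Step 1 — centre the observation: (x - mu) = (-2, 1, -3).

Step 2 — invert Sigma (cofactor / det for 3×3, or solve directly):
  Sigma^{-1} = [[0.3696, 0.1522, 0.1739],
 [0.1522, 0.2391, 0.1304],
 [0.1739, 0.1304, 0.4348]].

Step 3 — form the quadratic (x - mu)^T · Sigma^{-1} · (x - mu):
  Sigma^{-1} · (x - mu) = (-1.1087, -0.4565, -1.5217).
  (x - mu)^T · [Sigma^{-1} · (x - mu)] = (-2)·(-1.1087) + (1)·(-0.4565) + (-3)·(-1.5217) = 6.3261.

Step 4 — take square root: d = √(6.3261) ≈ 2.5152.

d(x, mu) = √(6.3261) ≈ 2.5152


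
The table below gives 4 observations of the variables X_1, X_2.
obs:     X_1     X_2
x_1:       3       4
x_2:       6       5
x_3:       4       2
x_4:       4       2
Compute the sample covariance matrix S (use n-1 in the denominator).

Step 1 — column means:
  mean(X_1) = (3 + 6 + 4 + 4) / 4 = 17/4 = 4.25
  mean(X_2) = (4 + 5 + 2 + 2) / 4 = 13/4 = 3.25

Step 2 — sample covariance S[i,j] = (1/(n-1)) · Σ_k (x_{k,i} - mean_i) · (x_{k,j} - mean_j), with n-1 = 3.
  S[X_1,X_1] = ((-1.25)·(-1.25) + (1.75)·(1.75) + (-0.25)·(-0.25) + (-0.25)·(-0.25)) / 3 = 4.75/3 = 1.5833
  S[X_1,X_2] = ((-1.25)·(0.75) + (1.75)·(1.75) + (-0.25)·(-1.25) + (-0.25)·(-1.25)) / 3 = 2.75/3 = 0.9167
  S[X_2,X_2] = ((0.75)·(0.75) + (1.75)·(1.75) + (-1.25)·(-1.25) + (-1.25)·(-1.25)) / 3 = 6.75/3 = 2.25

S is symmetric (S[j,i] = S[i,j]). Assembling:

S = [[1.5833, 0.9167],
 [0.9167, 2.25]]


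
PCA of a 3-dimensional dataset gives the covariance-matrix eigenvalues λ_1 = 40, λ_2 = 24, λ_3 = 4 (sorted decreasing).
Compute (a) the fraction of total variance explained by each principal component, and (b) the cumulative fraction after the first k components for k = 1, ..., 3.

Step 1 — total variance = trace(Sigma) = Σ λ_i = 40 + 24 + 4 = 68.

Step 2 — fraction explained by component i = λ_i / Σ λ:
  PC1: 40/68 = 0.5882
  PC2: 24/68 = 0.3529
  PC3: 4/68 = 0.0588

Step 3 — cumulative fraction after k components = (λ_1 + ... + λ_k) / Σ λ:
  k = 1: 40/68 = 0.5882
  k = 2: (40 + 24)/68 = 64/68 = 0.9412
  k = 3: (40 + 24 + 4)/68 = 68/68 = 1

Summary (fraction, with percent):

explained: PC1 0.5882 (58.82%), PC2 0.3529 (35.29%), PC3 0.0588 (5.88%);  cumulative: 0.5882, 0.9412, 1


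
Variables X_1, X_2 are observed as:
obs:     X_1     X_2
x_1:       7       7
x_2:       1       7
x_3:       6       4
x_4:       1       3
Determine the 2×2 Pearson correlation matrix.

Step 1 — column means:
  mean(X_1) = (7 + 1 + 6 + 1) / 4 = 15/4 = 3.75
  mean(X_2) = (7 + 7 + 4 + 3) / 4 = 21/4 = 5.25

Step 2 — sample variances and covariances s[i,j] = (1/(n-1)) · Σ_k (x_{k,i} - mean_i) · (x_{k,j} - mean_j), with n-1 = 3:
  s[X_1,X_1] = ((3.25)·(3.25) + (-2.75)·(-2.75) + (2.25)·(2.25) + (-2.75)·(-2.75)) / 3 = 30.75/3 = 10.25
  s[X_1,X_2] = ((3.25)·(1.75) + (-2.75)·(1.75) + (2.25)·(-1.25) + (-2.75)·(-2.25)) / 3 = 4.25/3 = 1.4167
  s[X_2,X_2] = ((1.75)·(1.75) + (1.75)·(1.75) + (-1.25)·(-1.25) + (-2.25)·(-2.25)) / 3 = 12.75/3 = 4.25
  Sample standard deviations s_i = √(s[i,i]):
  s(X_1) = √(10.25) = 3.2016
  s(X_2) = √(4.25) = 2.0616

Step 3 — r_{ij} = s_{ij} / (s_i · s_j):
  r[X_1,X_1] = 1 (diagonal).
  r[X_1,X_2] = 1.4167 / (3.2016 · 2.0616) = 1.4167 / 6.6002 = 0.2146
  r[X_2,X_2] = 1 (diagonal).

R is symmetric with unit diagonal. Assembling:

R = [[1, 0.2146],
 [0.2146, 1]]


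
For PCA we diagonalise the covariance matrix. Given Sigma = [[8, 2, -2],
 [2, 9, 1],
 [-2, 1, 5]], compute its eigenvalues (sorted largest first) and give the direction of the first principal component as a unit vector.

Step 1 — characteristic polynomial p(λ) = det(λI - Sigma) = λ³ - tr·λ² + c_1·λ - det, where tr = trace, c_1 = sum of the principal 2×2 minors, det = det(Sigma):
  tr = 8 + 9 + 5 = 22,
  c_1 = (8·9 - (2)²) + (8·5 - (-2)²) + (9·5 - (1)²) = 68 + 36 + 44 = 148,
  det = 8·(9·5 - (1)²) - (2)·((2)·5 - (1)·(-2)) + (-2)·((2)·(1) - 9·(-2)) = 8·(44) - (2)·(12) + (-2)·(20) = 288.
  So p(λ) = λ³ - 22λ² + 148λ - 288.
Step 2 — look for an integer root (rational root theorem: any rational root is an integer divisor of 288). Testing λ = 8:
  p(8) = 512 - 1408 + 1184 - 288 = 0  ✓
  Dividing out (λ - 8): p(λ) = (λ - 8)(λ² - 14λ + 36).
Step 3 — remaining eigenvalues from the quadratic λ² - 14λ + 36 = 0:
  Δ = 14² - 4·36 = 196 - 144 = 52,  λ = (14 ± √52)/2 = (14 ± 7.2111)/2 ≈ 10.6056 or 3.3944.
  Sorted: λ_1 = 10.6056,  λ_2 = 8,  λ_3 = 3.3944  (check: sum = 22 = tr ✓).

Step 4 — unit eigenvector for λ_1 ≈ 10.6056: v spans the null space of (Sigma - λ_1 I), whose rows are
  r_1 = (-2.6056, 2, -2),  r_2 = (2, -1.6056, 1),  r_3 = (-2, 1, -5.6056).
  v is orthogonal to every row, so take v ∝ r_1 × r_2 = ((2)·(1) - (-2)·(-1.6056), (-2)·(2) - (-2.6056)·(1), (-2.6056)·(-1.6056) - (2)·(2)) ≈ (-1.2111, -1.3944, 0.1833).
  Rescale (multiply by -1 so the first nonzero entry is positive): u = (1.2111, 1.3944, -0.1833).
  ||u|| = √((1.2111)² + (1.3944)² + (-0.1833)²) = √(3.4449) ≈ 1.856,  v_1 = u/||u|| ≈ (0.6525, 0.7513, -0.0988) (||v_1|| = 1).

λ_1 = 10.6056,  λ_2 = 8,  λ_3 = 3.3944;  v_1 ≈ (0.6525, 0.7513, -0.0988)


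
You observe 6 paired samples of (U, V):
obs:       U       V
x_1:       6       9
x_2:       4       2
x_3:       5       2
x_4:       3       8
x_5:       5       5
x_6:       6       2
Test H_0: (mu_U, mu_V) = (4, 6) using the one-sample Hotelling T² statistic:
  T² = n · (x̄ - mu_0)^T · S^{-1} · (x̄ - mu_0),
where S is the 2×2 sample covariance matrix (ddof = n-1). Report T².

Step 1 — sample mean vector:
  mean(U) = (6 + 4 + 5 + 3 + 5 + 6) / 6 = 29/6 = 4.8333
  mean(V) = (9 + 2 + 2 + 8 + 5 + 2) / 6 = 28/6 = 4.6667
  x̄ = (4.8333, 4.6667),  deviation x̄ - mu_0 = (4.8333, 4.6667) - (4, 6) = (0.8333, -1.3333).

Step 2 — sample covariance matrix, S[i,j] = (1/(n-1)) · Σ_k (x_{k,i} - mean_i) · (x_{k,j} - mean_j), divisor n-1 = 5:
  S[U,U] = ((1.1667)·(1.1667) + (-0.8333)·(-0.8333) + (0.1667)·(0.1667) + (-1.8333)·(-1.8333) + (0.1667)·(0.1667) + (1.1667)·(1.1667)) / 5 = 6.8333/5 = 1.3667
  S[U,V] = ((1.1667)·(4.3333) + (-0.8333)·(-2.6667) + (0.1667)·(-2.6667) + (-1.8333)·(3.3333) + (0.1667)·(0.3333) + (1.1667)·(-2.6667)) / 5 = -2.3333/5 = -0.4667
  S[V,V] = ((4.3333)·(4.3333) + (-2.6667)·(-2.6667) + (-2.6667)·(-2.6667) + (3.3333)·(3.3333) + (0.3333)·(0.3333) + (-2.6667)·(-2.6667)) / 5 = 51.3333/5 = 10.2667
  S = [[1.3667, -0.4667],
 [-0.4667, 10.2667]].

Step 3 — invert S. det(S) = 1.3667·10.2667 - (-0.4667)² = 13.8133.
  S^{-1} = (1/det) · [[d, -b], [-b, a]] = [[0.7432, 0.0338],
 [0.0338, 0.0989]].

Step 4 — quadratic form (x̄ - mu_0)^T · S^{-1} · (x̄ - mu_0):
  S^{-1} · (x̄ - mu_0) = (0.5743, -0.1038),
  (x̄ - mu_0)^T · [...] = (0.8333)·(0.5743) + (-1.3333)·(-0.1038) = 0.617.

Step 5 — scale by n: T² = 6 · 0.617 = 3.7017.

T² ≈ 3.7017


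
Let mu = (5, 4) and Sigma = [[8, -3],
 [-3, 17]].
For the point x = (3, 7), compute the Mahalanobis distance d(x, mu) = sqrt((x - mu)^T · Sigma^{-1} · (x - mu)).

Step 1 — centre the observation: (x - mu) = (-2, 3).

Step 2 — invert Sigma. det(Sigma) = 8·17 - (-3)² = 127.
  Sigma^{-1} = (1/det) · [[d, -b], [-b, a]] = [[0.1339, 0.0236],
 [0.0236, 0.063]].

Step 3 — form the quadratic (x - mu)^T · Sigma^{-1} · (x - mu):
  Sigma^{-1} · (x - mu) = (-0.1969, 0.1417).
  (x - mu)^T · [Sigma^{-1} · (x - mu)] = (-2)·(-0.1969) + (3)·(0.1417) = 0.8189.

Step 4 — take square root: d = √(0.8189) ≈ 0.9049.

d(x, mu) = √(0.8189) ≈ 0.9049


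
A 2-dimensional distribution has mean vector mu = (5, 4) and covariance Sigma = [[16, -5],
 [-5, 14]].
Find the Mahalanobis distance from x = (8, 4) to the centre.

Step 1 — centre the observation: (x - mu) = (3, 0).

Step 2 — invert Sigma. det(Sigma) = 16·14 - (-5)² = 199.
  Sigma^{-1} = (1/det) · [[d, -b], [-b, a]] = [[0.0704, 0.0251],
 [0.0251, 0.0804]].

Step 3 — form the quadratic (x - mu)^T · Sigma^{-1} · (x - mu):
  Sigma^{-1} · (x - mu) = (0.2111, 0.0754).
  (x - mu)^T · [Sigma^{-1} · (x - mu)] = (3)·(0.2111) + (0)·(0.0754) = 0.6332.

Step 4 — take square root: d = √(0.6332) ≈ 0.7957.

d(x, mu) = √(0.6332) ≈ 0.7957


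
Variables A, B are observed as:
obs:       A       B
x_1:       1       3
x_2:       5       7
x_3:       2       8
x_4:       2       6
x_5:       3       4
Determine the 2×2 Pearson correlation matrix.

Step 1 — column means:
  mean(A) = (1 + 5 + 2 + 2 + 3) / 5 = 13/5 = 2.6
  mean(B) = (3 + 7 + 8 + 6 + 4) / 5 = 28/5 = 5.6

Step 2 — sample variances and covariances s[i,j] = (1/(n-1)) · Σ_k (x_{k,i} - mean_i) · (x_{k,j} - mean_j), with n-1 = 4:
  s[A,A] = ((-1.6)·(-1.6) + (2.4)·(2.4) + (-0.6)·(-0.6) + (-0.6)·(-0.6) + (0.4)·(0.4)) / 4 = 9.2/4 = 2.3
  s[A,B] = ((-1.6)·(-2.6) + (2.4)·(1.4) + (-0.6)·(2.4) + (-0.6)·(0.4) + (0.4)·(-1.6)) / 4 = 5.2/4 = 1.3
  s[B,B] = ((-2.6)·(-2.6) + (1.4)·(1.4) + (2.4)·(2.4) + (0.4)·(0.4) + (-1.6)·(-1.6)) / 4 = 17.2/4 = 4.3
  Sample standard deviations s_i = √(s[i,i]):
  s(A) = √(2.3) = 1.5166
  s(B) = √(4.3) = 2.0736

Step 3 — r_{ij} = s_{ij} / (s_i · s_j):
  r[A,A] = 1 (diagonal).
  r[A,B] = 1.3 / (1.5166 · 2.0736) = 1.3 / 3.1448 = 0.4134
  r[B,B] = 1 (diagonal).

R is symmetric with unit diagonal. Assembling:

R = [[1, 0.4134],
 [0.4134, 1]]


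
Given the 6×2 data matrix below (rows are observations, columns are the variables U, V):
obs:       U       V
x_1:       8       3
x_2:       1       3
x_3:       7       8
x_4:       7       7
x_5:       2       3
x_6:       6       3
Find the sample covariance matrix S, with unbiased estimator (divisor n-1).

Step 1 — column means:
  mean(U) = (8 + 1 + 7 + 7 + 2 + 6) / 6 = 31/6 = 5.1667
  mean(V) = (3 + 3 + 8 + 7 + 3 + 3) / 6 = 27/6 = 4.5

Step 2 — sample covariance S[i,j] = (1/(n-1)) · Σ_k (x_{k,i} - mean_i) · (x_{k,j} - mean_j), with n-1 = 5.
  S[U,U] = ((2.8333)·(2.8333) + (-4.1667)·(-4.1667) + (1.8333)·(1.8333) + (1.8333)·(1.8333) + (-3.1667)·(-3.1667) + (0.8333)·(0.8333)) / 5 = 42.8333/5 = 8.5667
  S[U,V] = ((2.8333)·(-1.5) + (-4.1667)·(-1.5) + (1.8333)·(3.5) + (1.8333)·(2.5) + (-3.1667)·(-1.5) + (0.8333)·(-1.5)) / 5 = 16.5/5 = 3.3
  S[V,V] = ((-1.5)·(-1.5) + (-1.5)·(-1.5) + (3.5)·(3.5) + (2.5)·(2.5) + (-1.5)·(-1.5) + (-1.5)·(-1.5)) / 5 = 27.5/5 = 5.5

S is symmetric (S[j,i] = S[i,j]). Assembling:

S = [[8.5667, 3.3],
 [3.3, 5.5]]


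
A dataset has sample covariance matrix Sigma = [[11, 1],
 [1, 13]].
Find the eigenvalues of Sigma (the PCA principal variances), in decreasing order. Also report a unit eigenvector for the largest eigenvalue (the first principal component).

Step 1 — characteristic polynomial of 2×2 Sigma:
  det(Sigma - λI) = λ² - trace · λ + det = 0.
  trace = 11 + 13 = 24, det = 11·13 - (1)² = 142.
Step 2 — discriminant:
  Δ = trace² - 4·det = 576 - 568 = 8.
Step 3 — eigenvalues:
  λ = (trace ± √Δ)/2 = (24 ± 2.8284)/2,
  λ_1 = 13.4142,  λ_2 = 10.5858.

Step 4 — unit eigenvector for λ_1: solve (Sigma - λ_1 I)v = 0. First row:
  (11 - 13.4142)·v_x + (1)·v_y = 0, i.e. (-2.4142)·v_x + (1)·v_y = 0,
  so v ∝ (b, λ_1 - a) = (1, 2.4142) = u.
  ||u|| = √((1)² + (2.4142)²) = √(6.8284) ≈ 2.6131,
  v_1 = u/||u|| ≈ (0.3827, 0.9239) (||v_1|| = 1).

λ_1 = 13.4142,  λ_2 = 10.5858;  v_1 ≈ (0.3827, 0.9239)


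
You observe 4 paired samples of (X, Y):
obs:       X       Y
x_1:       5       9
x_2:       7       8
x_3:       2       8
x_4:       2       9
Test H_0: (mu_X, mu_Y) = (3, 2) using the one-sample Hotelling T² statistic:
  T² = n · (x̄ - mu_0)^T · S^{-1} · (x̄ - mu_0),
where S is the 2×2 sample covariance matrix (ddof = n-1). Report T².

Step 1 — sample mean vector:
  mean(X) = (5 + 7 + 2 + 2) / 4 = 16/4 = 4
  mean(Y) = (9 + 8 + 8 + 9) / 4 = 34/4 = 8.5
  x̄ = (4, 8.5),  deviation x̄ - mu_0 = (4, 8.5) - (3, 2) = (1, 6.5).

Step 2 — sample covariance matrix, S[i,j] = (1/(n-1)) · Σ_k (x_{k,i} - mean_i) · (x_{k,j} - mean_j), divisor n-1 = 3:
  S[X,X] = ((1)·(1) + (3)·(3) + (-2)·(-2) + (-2)·(-2)) / 3 = 18/3 = 6
  S[X,Y] = ((1)·(0.5) + (3)·(-0.5) + (-2)·(-0.5) + (-2)·(0.5)) / 3 = -1/3 = -0.3333
  S[Y,Y] = ((0.5)·(0.5) + (-0.5)·(-0.5) + (-0.5)·(-0.5) + (0.5)·(0.5)) / 3 = 1/3 = 0.3333
  S = [[6, -0.3333],
 [-0.3333, 0.3333]].

Step 3 — invert S. det(S) = 6·0.3333 - (-0.3333)² = 1.8889.
  S^{-1} = (1/det) · [[d, -b], [-b, a]] = [[0.1765, 0.1765],
 [0.1765, 3.1765]].

Step 4 — quadratic form (x̄ - mu_0)^T · S^{-1} · (x̄ - mu_0):
  S^{-1} · (x̄ - mu_0) = (1.3235, 20.8235),
  (x̄ - mu_0)^T · [...] = (1)·(1.3235) + (6.5)·(20.8235) = 136.6765.

Step 5 — scale by n: T² = 4 · 136.6765 = 546.7059.

T² ≈ 546.7059


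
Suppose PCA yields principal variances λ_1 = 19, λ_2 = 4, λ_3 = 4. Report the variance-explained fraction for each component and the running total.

Step 1 — total variance = trace(Sigma) = Σ λ_i = 19 + 4 + 4 = 27.

Step 2 — fraction explained by component i = λ_i / Σ λ:
  PC1: 19/27 = 0.7037
  PC2: 4/27 = 0.1481
  PC3: 4/27 = 0.1481

Step 3 — cumulative fraction after k components = (λ_1 + ... + λ_k) / Σ λ:
  k = 1: 19/27 = 0.7037
  k = 2: (19 + 4)/27 = 23/27 = 0.8519
  k = 3: (19 + 4 + 4)/27 = 27/27 = 1

Summary (fraction, with percent):

explained: PC1 0.7037 (70.37%), PC2 0.1481 (14.81%), PC3 0.1481 (14.81%);  cumulative: 0.7037, 0.8519, 1


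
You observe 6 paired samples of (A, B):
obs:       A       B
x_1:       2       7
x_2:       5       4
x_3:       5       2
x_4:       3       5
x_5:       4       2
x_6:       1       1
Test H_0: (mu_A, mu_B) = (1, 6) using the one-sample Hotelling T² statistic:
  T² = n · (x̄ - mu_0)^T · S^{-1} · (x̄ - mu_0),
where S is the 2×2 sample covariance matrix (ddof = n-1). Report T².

Step 1 — sample mean vector:
  mean(A) = (2 + 5 + 5 + 3 + 4 + 1) / 6 = 20/6 = 3.3333
  mean(B) = (7 + 4 + 2 + 5 + 2 + 1) / 6 = 21/6 = 3.5
  x̄ = (3.3333, 3.5),  deviation x̄ - mu_0 = (3.3333, 3.5) - (1, 6) = (2.3333, -2.5).

Step 2 — sample covariance matrix, S[i,j] = (1/(n-1)) · Σ_k (x_{k,i} - mean_i) · (x_{k,j} - mean_j), divisor n-1 = 5:
  S[A,A] = ((-1.3333)·(-1.3333) + (1.6667)·(1.6667) + (1.6667)·(1.6667) + (-0.3333)·(-0.3333) + (0.6667)·(0.6667) + (-2.3333)·(-2.3333)) / 5 = 13.3333/5 = 2.6667
  S[A,B] = ((-1.3333)·(3.5) + (1.6667)·(0.5) + (1.6667)·(-1.5) + (-0.3333)·(1.5) + (0.6667)·(-1.5) + (-2.3333)·(-2.5)) / 5 = -2/5 = -0.4
  S[B,B] = ((3.5)·(3.5) + (0.5)·(0.5) + (-1.5)·(-1.5) + (1.5)·(1.5) + (-1.5)·(-1.5) + (-2.5)·(-2.5)) / 5 = 25.5/5 = 5.1
  S = [[2.6667, -0.4],
 [-0.4, 5.1]].

Step 3 — invert S. det(S) = 2.6667·5.1 - (-0.4)² = 13.44.
  S^{-1} = (1/det) · [[d, -b], [-b, a]] = [[0.3795, 0.0298],
 [0.0298, 0.1984]].

Step 4 — quadratic form (x̄ - mu_0)^T · S^{-1} · (x̄ - mu_0):
  S^{-1} · (x̄ - mu_0) = (0.811, -0.4266),
  (x̄ - mu_0)^T · [...] = (2.3333)·(0.811) + (-2.5)·(-0.4266) = 2.9588.

Step 5 — scale by n: T² = 6 · 2.9588 = 17.753.

T² ≈ 17.753


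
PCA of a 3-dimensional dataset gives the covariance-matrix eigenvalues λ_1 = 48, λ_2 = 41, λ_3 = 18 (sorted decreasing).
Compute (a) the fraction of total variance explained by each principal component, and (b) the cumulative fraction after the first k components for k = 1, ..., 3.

Step 1 — total variance = trace(Sigma) = Σ λ_i = 48 + 41 + 18 = 107.

Step 2 — fraction explained by component i = λ_i / Σ λ:
  PC1: 48/107 = 0.4486
  PC2: 41/107 = 0.3832
  PC3: 18/107 = 0.1682

Step 3 — cumulative fraction after k components = (λ_1 + ... + λ_k) / Σ λ:
  k = 1: 48/107 = 0.4486
  k = 2: (48 + 41)/107 = 89/107 = 0.8318
  k = 3: (48 + 41 + 18)/107 = 107/107 = 1

Summary (fraction, with percent):

explained: PC1 0.4486 (44.86%), PC2 0.3832 (38.32%), PC3 0.1682 (16.82%);  cumulative: 0.4486, 0.8318, 1


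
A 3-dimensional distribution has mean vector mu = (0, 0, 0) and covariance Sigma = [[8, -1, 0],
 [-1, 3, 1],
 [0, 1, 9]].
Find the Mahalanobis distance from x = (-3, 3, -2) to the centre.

Step 1 — centre the observation: (x - mu) = (-3, 3, -2).

Step 2 — invert Sigma (cofactor / det for 3×3, or solve directly):
  Sigma^{-1} = [[0.1307, 0.0452, -0.005],
 [0.0452, 0.3618, -0.0402],
 [-0.005, -0.0402, 0.1156]].

Step 3 — form the quadratic (x - mu)^T · Sigma^{-1} · (x - mu):
  Sigma^{-1} · (x - mu) = (-0.2462, 1.0302, -0.3367).
  (x - mu)^T · [Sigma^{-1} · (x - mu)] = (-3)·(-0.2462) + (3)·(1.0302) + (-2)·(-0.3367) = 4.5025.

Step 4 — take square root: d = √(4.5025) ≈ 2.1219.

d(x, mu) = √(4.5025) ≈ 2.1219


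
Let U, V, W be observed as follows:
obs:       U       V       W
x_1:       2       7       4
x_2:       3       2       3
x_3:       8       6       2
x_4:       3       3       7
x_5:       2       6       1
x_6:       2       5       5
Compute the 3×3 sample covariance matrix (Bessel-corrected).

Step 1 — column means:
  mean(U) = (2 + 3 + 8 + 3 + 2 + 2) / 6 = 20/6 = 3.3333
  mean(V) = (7 + 2 + 6 + 3 + 6 + 5) / 6 = 29/6 = 4.8333
  mean(W) = (4 + 3 + 2 + 7 + 1 + 5) / 6 = 22/6 = 3.6667

Step 2 — sample covariance S[i,j] = (1/(n-1)) · Σ_k (x_{k,i} - mean_i) · (x_{k,j} - mean_j), with n-1 = 5.
  S[U,U] = ((-1.3333)·(-1.3333) + (-0.3333)·(-0.3333) + (4.6667)·(4.6667) + (-0.3333)·(-0.3333) + (-1.3333)·(-1.3333) + (-1.3333)·(-1.3333)) / 5 = 27.3333/5 = 5.4667
  S[U,V] = ((-1.3333)·(2.1667) + (-0.3333)·(-2.8333) + (4.6667)·(1.1667) + (-0.3333)·(-1.8333) + (-1.3333)·(1.1667) + (-1.3333)·(0.1667)) / 5 = 2.3333/5 = 0.4667
  S[U,W] = ((-1.3333)·(0.3333) + (-0.3333)·(-0.6667) + (4.6667)·(-1.6667) + (-0.3333)·(3.3333) + (-1.3333)·(-2.6667) + (-1.3333)·(1.3333)) / 5 = -7.3333/5 = -1.4667
  S[V,V] = ((2.1667)·(2.1667) + (-2.8333)·(-2.8333) + (1.1667)·(1.1667) + (-1.8333)·(-1.8333) + (1.1667)·(1.1667) + (0.1667)·(0.1667)) / 5 = 18.8333/5 = 3.7667
  S[V,W] = ((2.1667)·(0.3333) + (-2.8333)·(-0.6667) + (1.1667)·(-1.6667) + (-1.8333)·(3.3333) + (1.1667)·(-2.6667) + (0.1667)·(1.3333)) / 5 = -8.3333/5 = -1.6667
  S[W,W] = ((0.3333)·(0.3333) + (-0.6667)·(-0.6667) + (-1.6667)·(-1.6667) + (3.3333)·(3.3333) + (-2.6667)·(-2.6667) + (1.3333)·(1.3333)) / 5 = 23.3333/5 = 4.6667

S is symmetric (S[j,i] = S[i,j]). Assembling:

S = [[5.4667, 0.4667, -1.4667],
 [0.4667, 3.7667, -1.6667],
 [-1.4667, -1.6667, 4.6667]]


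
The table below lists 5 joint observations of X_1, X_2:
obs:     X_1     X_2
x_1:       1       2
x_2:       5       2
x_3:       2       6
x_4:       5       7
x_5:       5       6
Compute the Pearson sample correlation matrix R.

Step 1 — column means:
  mean(X_1) = (1 + 5 + 2 + 5 + 5) / 5 = 18/5 = 3.6
  mean(X_2) = (2 + 2 + 6 + 7 + 6) / 5 = 23/5 = 4.6

Step 2 — sample variances and covariances s[i,j] = (1/(n-1)) · Σ_k (x_{k,i} - mean_i) · (x_{k,j} - mean_j), with n-1 = 4:
  s[X_1,X_1] = ((-2.6)·(-2.6) + (1.4)·(1.4) + (-1.6)·(-1.6) + (1.4)·(1.4) + (1.4)·(1.4)) / 4 = 15.2/4 = 3.8
  s[X_1,X_2] = ((-2.6)·(-2.6) + (1.4)·(-2.6) + (-1.6)·(1.4) + (1.4)·(2.4) + (1.4)·(1.4)) / 4 = 6.2/4 = 1.55
  s[X_2,X_2] = ((-2.6)·(-2.6) + (-2.6)·(-2.6) + (1.4)·(1.4) + (2.4)·(2.4) + (1.4)·(1.4)) / 4 = 23.2/4 = 5.8
  Sample standard deviations s_i = √(s[i,i]):
  s(X_1) = √(3.8) = 1.9494
  s(X_2) = √(5.8) = 2.4083

Step 3 — r_{ij} = s_{ij} / (s_i · s_j):
  r[X_1,X_1] = 1 (diagonal).
  r[X_1,X_2] = 1.55 / (1.9494 · 2.4083) = 1.55 / 4.6947 = 0.3302
  r[X_2,X_2] = 1 (diagonal).

R is symmetric with unit diagonal. Assembling:

R = [[1, 0.3302],
 [0.3302, 1]]


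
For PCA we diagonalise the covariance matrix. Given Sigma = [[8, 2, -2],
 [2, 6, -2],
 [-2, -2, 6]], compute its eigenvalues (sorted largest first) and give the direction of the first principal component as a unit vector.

Step 1 — characteristic polynomial p(λ) = det(λI - Sigma) = λ³ - tr·λ² + c_1·λ - det, where tr = trace, c_1 = sum of the principal 2×2 minors, det = det(Sigma):
  tr = 8 + 6 + 6 = 20,
  c_1 = (8·6 - (2)²) + (8·6 - (-2)²) + (6·6 - (-2)²) = 44 + 44 + 32 = 120,
  det = 8·(6·6 - (-2)²) - (2)·((2)·6 - (-2)·(-2)) + (-2)·((2)·(-2) - 6·(-2)) = 8·(32) - (2)·(8) + (-2)·(8) = 224.
  So p(λ) = λ³ - 20λ² + 120λ - 224.
Step 2 — look for an integer root (rational root theorem: any rational root is an integer divisor of 224). Testing λ = 4:
  p(4) = 64 - 320 + 480 - 224 = 0  ✓
  Dividing out (λ - 4): p(λ) = (λ - 4)(λ² - 16λ + 56).
Step 3 — remaining eigenvalues from the quadratic λ² - 16λ + 56 = 0:
  Δ = 16² - 4·56 = 256 - 224 = 32,  λ = (16 ± √32)/2 = (16 ± 5.6569)/2 ≈ 10.8284 or 5.1716.
  Sorted: λ_1 = 10.8284,  λ_2 = 5.1716,  λ_3 = 4  (check: sum = 20 = tr ✓).

Step 4 — unit eigenvector for λ_1 ≈ 10.8284: v spans the null space of (Sigma - λ_1 I), whose rows are
  r_1 = (-2.8284, 2, -2),  r_2 = (2, -4.8284, -2),  r_3 = (-2, -2, -4.8284).
  v is orthogonal to every row, so take v ∝ r_1 × r_2 = ((2)·(-2) - (-2)·(-4.8284), (-2)·(2) - (-2.8284)·(-2), (-2.8284)·(-4.8284) - (2)·(2)) ≈ (-13.6569, -9.6569, 9.6569).
  Rescale (multiply by -1 so the first nonzero entry is positive): u = (13.6569, 9.6569, -9.6569).
  ||u|| = √((13.6569)² + (9.6569)² + (-9.6569)²) = √(373.0193) ≈ 19.3137,  v_1 = u/||u|| ≈ (0.7071, 0.5, -0.5) (||v_1|| = 1).

λ_1 = 10.8284,  λ_2 = 5.1716,  λ_3 = 4;  v_1 ≈ (0.7071, 0.5, -0.5)


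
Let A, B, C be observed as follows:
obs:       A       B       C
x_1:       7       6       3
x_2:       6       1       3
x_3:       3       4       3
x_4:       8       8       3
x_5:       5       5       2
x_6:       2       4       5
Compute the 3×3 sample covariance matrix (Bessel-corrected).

Step 1 — column means:
  mean(A) = (7 + 6 + 3 + 8 + 5 + 2) / 6 = 31/6 = 5.1667
  mean(B) = (6 + 1 + 4 + 8 + 5 + 4) / 6 = 28/6 = 4.6667
  mean(C) = (3 + 3 + 3 + 3 + 2 + 5) / 6 = 19/6 = 3.1667

Step 2 — sample covariance S[i,j] = (1/(n-1)) · Σ_k (x_{k,i} - mean_i) · (x_{k,j} - mean_j), with n-1 = 5.
  S[A,A] = ((1.8333)·(1.8333) + (0.8333)·(0.8333) + (-2.1667)·(-2.1667) + (2.8333)·(2.8333) + (-0.1667)·(-0.1667) + (-3.1667)·(-3.1667)) / 5 = 26.8333/5 = 5.3667
  S[A,B] = ((1.8333)·(1.3333) + (0.8333)·(-3.6667) + (-2.1667)·(-0.6667) + (2.8333)·(3.3333) + (-0.1667)·(0.3333) + (-3.1667)·(-0.6667)) / 5 = 12.3333/5 = 2.4667
  S[A,C] = ((1.8333)·(-0.1667) + (0.8333)·(-0.1667) + (-2.1667)·(-0.1667) + (2.8333)·(-0.1667) + (-0.1667)·(-1.1667) + (-3.1667)·(1.8333)) / 5 = -6.1667/5 = -1.2333
  S[B,B] = ((1.3333)·(1.3333) + (-3.6667)·(-3.6667) + (-0.6667)·(-0.6667) + (3.3333)·(3.3333) + (0.3333)·(0.3333) + (-0.6667)·(-0.6667)) / 5 = 27.3333/5 = 5.4667
  S[B,C] = ((1.3333)·(-0.1667) + (-3.6667)·(-0.1667) + (-0.6667)·(-0.1667) + (3.3333)·(-0.1667) + (0.3333)·(-1.1667) + (-0.6667)·(1.8333)) / 5 = -1.6667/5 = -0.3333
  S[C,C] = ((-0.1667)·(-0.1667) + (-0.1667)·(-0.1667) + (-0.1667)·(-0.1667) + (-0.1667)·(-0.1667) + (-1.1667)·(-1.1667) + (1.8333)·(1.8333)) / 5 = 4.8333/5 = 0.9667

S is symmetric (S[j,i] = S[i,j]). Assembling:

S = [[5.3667, 2.4667, -1.2333],
 [2.4667, 5.4667, -0.3333],
 [-1.2333, -0.3333, 0.9667]]


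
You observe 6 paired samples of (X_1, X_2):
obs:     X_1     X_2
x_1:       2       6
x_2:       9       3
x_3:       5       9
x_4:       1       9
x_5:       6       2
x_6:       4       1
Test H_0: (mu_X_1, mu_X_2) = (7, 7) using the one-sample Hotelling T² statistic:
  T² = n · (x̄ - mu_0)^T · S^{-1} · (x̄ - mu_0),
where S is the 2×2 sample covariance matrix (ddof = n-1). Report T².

Step 1 — sample mean vector:
  mean(X_1) = (2 + 9 + 5 + 1 + 6 + 4) / 6 = 27/6 = 4.5
  mean(X_2) = (6 + 3 + 9 + 9 + 2 + 1) / 6 = 30/6 = 5
  x̄ = (4.5, 5),  deviation x̄ - mu_0 = (4.5, 5) - (7, 7) = (-2.5, -2).

Step 2 — sample covariance matrix, S[i,j] = (1/(n-1)) · Σ_k (x_{k,i} - mean_i) · (x_{k,j} - mean_j), divisor n-1 = 5:
  S[X_1,X_1] = ((-2.5)·(-2.5) + (4.5)·(4.5) + (0.5)·(0.5) + (-3.5)·(-3.5) + (1.5)·(1.5) + (-0.5)·(-0.5)) / 5 = 41.5/5 = 8.3
  S[X_1,X_2] = ((-2.5)·(1) + (4.5)·(-2) + (0.5)·(4) + (-3.5)·(4) + (1.5)·(-3) + (-0.5)·(-4)) / 5 = -26/5 = -5.2
  S[X_2,X_2] = ((1)·(1) + (-2)·(-2) + (4)·(4) + (4)·(4) + (-3)·(-3) + (-4)·(-4)) / 5 = 62/5 = 12.4
  S = [[8.3, -5.2],
 [-5.2, 12.4]].

Step 3 — invert S. det(S) = 8.3·12.4 - (-5.2)² = 75.88.
  S^{-1} = (1/det) · [[d, -b], [-b, a]] = [[0.1634, 0.0685],
 [0.0685, 0.1094]].

Step 4 — quadratic form (x̄ - mu_0)^T · S^{-1} · (x̄ - mu_0):
  S^{-1} · (x̄ - mu_0) = (-0.5456, -0.3901),
  (x̄ - mu_0)^T · [...] = (-2.5)·(-0.5456) + (-2)·(-0.3901) = 2.1442.

Step 5 — scale by n: T² = 6 · 2.1442 = 12.8651.

T² ≈ 12.8651


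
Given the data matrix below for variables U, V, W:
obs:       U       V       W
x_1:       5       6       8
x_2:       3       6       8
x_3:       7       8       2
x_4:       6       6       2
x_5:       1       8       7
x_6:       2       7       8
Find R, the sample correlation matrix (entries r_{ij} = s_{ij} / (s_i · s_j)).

Step 1 — column means:
  mean(U) = (5 + 3 + 7 + 6 + 1 + 2) / 6 = 24/6 = 4
  mean(V) = (6 + 6 + 8 + 6 + 8 + 7) / 6 = 41/6 = 6.8333
  mean(W) = (8 + 8 + 2 + 2 + 7 + 8) / 6 = 35/6 = 5.8333

Step 2 — sample variances and covariances s[i,j] = (1/(n-1)) · Σ_k (x_{k,i} - mean_i) · (x_{k,j} - mean_j), with n-1 = 5:
  s[U,U] = ((1)·(1) + (-1)·(-1) + (3)·(3) + (2)·(2) + (-3)·(-3) + (-2)·(-2)) / 5 = 28/5 = 5.6
  s[U,V] = ((1)·(-0.8333) + (-1)·(-0.8333) + (3)·(1.1667) + (2)·(-0.8333) + (-3)·(1.1667) + (-2)·(0.1667)) / 5 = -2/5 = -0.4
  s[U,W] = ((1)·(2.1667) + (-1)·(2.1667) + (3)·(-3.8333) + (2)·(-3.8333) + (-3)·(1.1667) + (-2)·(2.1667)) / 5 = -27/5 = -5.4
  s[V,V] = ((-0.8333)·(-0.8333) + (-0.8333)·(-0.8333) + (1.1667)·(1.1667) + (-0.8333)·(-0.8333) + (1.1667)·(1.1667) + (0.1667)·(0.1667)) / 5 = 4.8333/5 = 0.9667
  s[V,W] = ((-0.8333)·(2.1667) + (-0.8333)·(2.1667) + (1.1667)·(-3.8333) + (-0.8333)·(-3.8333) + (1.1667)·(1.1667) + (0.1667)·(2.1667)) / 5 = -3.1667/5 = -0.6333
  s[W,W] = ((2.1667)·(2.1667) + (2.1667)·(2.1667) + (-3.8333)·(-3.8333) + (-3.8333)·(-3.8333) + (1.1667)·(1.1667) + (2.1667)·(2.1667)) / 5 = 44.8333/5 = 8.9667
  Sample standard deviations s_i = √(s[i,i]):
  s(U) = √(5.6) = 2.3664
  s(V) = √(0.9667) = 0.9832
  s(W) = √(8.9667) = 2.9944

Step 3 — r_{ij} = s_{ij} / (s_i · s_j):
  r[U,U] = 1 (diagonal).
  r[U,V] = -0.4 / (2.3664 · 0.9832) = -0.4 / 2.3267 = -0.1719
  r[U,W] = -5.4 / (2.3664 · 2.9944) = -5.4 / 7.0861 = -0.7621
  r[V,V] = 1 (diagonal).
  r[V,W] = -0.6333 / (0.9832 · 2.9944) = -0.6333 / 2.9441 = -0.2151
  r[W,W] = 1 (diagonal).

R is symmetric with unit diagonal. Assembling:

R = [[1, -0.1719, -0.7621],
 [-0.1719, 1, -0.2151],
 [-0.7621, -0.2151, 1]]


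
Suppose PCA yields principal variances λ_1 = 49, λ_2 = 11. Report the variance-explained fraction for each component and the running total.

Step 1 — total variance = trace(Sigma) = Σ λ_i = 49 + 11 = 60.

Step 2 — fraction explained by component i = λ_i / Σ λ:
  PC1: 49/60 = 0.8167
  PC2: 11/60 = 0.1833

Step 3 — cumulative fraction after k components = (λ_1 + ... + λ_k) / Σ λ:
  k = 1: 49/60 = 0.8167
  k = 2: (49 + 11)/60 = 60/60 = 1

Summary (fraction, with percent):

explained: PC1 0.8167 (81.67%), PC2 0.1833 (18.33%);  cumulative: 0.8167, 1


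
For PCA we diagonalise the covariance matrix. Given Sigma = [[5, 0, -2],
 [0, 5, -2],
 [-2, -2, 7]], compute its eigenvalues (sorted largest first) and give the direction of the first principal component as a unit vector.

Step 1 — characteristic polynomial p(λ) = det(λI - Sigma) = λ³ - tr·λ² + c_1·λ - det, where tr = trace, c_1 = sum of the principal 2×2 minors, det = det(Sigma):
  tr = 5 + 5 + 7 = 17,
  c_1 = (5·5 - (0)²) + (5·7 - (-2)²) + (5·7 - (-2)²) = 25 + 31 + 31 = 87,
  det = 5·(5·7 - (-2)²) - (0)·((0)·7 - (-2)·(-2)) + (-2)·((0)·(-2) - 5·(-2)) = 5·(31) - (0)·(-4) + (-2)·(10) = 135.
  So p(λ) = λ³ - 17λ² + 87λ - 135.
Step 2 — look for an integer root (rational root theorem: any rational root is an integer divisor of 135). Testing λ = 3:
  p(3) = 27 - 153 + 261 - 135 = 0  ✓
  Dividing out (λ - 3): p(λ) = (λ - 3)(λ² - 14λ + 45).
Step 3 — remaining eigenvalues from the quadratic λ² - 14λ + 45 = 0:
  Δ = 14² - 4·45 = 196 - 180 = 16,  λ = (14 ± √16)/2 = (14 ± 4)/2 = 9 or 5.
  Sorted: λ_1 = 9,  λ_2 = 5,  λ_3 = 3  (check: sum = 17 = tr ✓).

Step 4 — unit eigenvector for λ_1 = 9: v spans the null space of (Sigma - λ_1 I), whose rows are
  r_1 = (-4, 0, -2),  r_2 = (0, -4, -2),  r_3 = (-2, -2, -2).
  v is orthogonal to every row, so take v ∝ r_1 × r_2 = ((0)·(-2) - (-2)·(-4), (-2)·(0) - (-4)·(-2), (-4)·(-4) - (0)·(0)) = (-8, -8, 16).
  Rescale (divide by 8; multiply by -1 so the first nonzero entry is positive): u = (1, 1, -2).
  ||u|| = √((1)² + (1)² + (-2)²) = √(6) ≈ 2.4495,  v_1 = u/||u|| ≈ (0.4082, 0.4082, -0.8165) (||v_1|| = 1).

λ_1 = 9,  λ_2 = 5,  λ_3 = 3;  v_1 ≈ (0.4082, 0.4082, -0.8165)


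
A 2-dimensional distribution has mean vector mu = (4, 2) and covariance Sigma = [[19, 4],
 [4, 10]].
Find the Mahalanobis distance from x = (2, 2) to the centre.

Step 1 — centre the observation: (x - mu) = (-2, 0).

Step 2 — invert Sigma. det(Sigma) = 19·10 - (4)² = 174.
  Sigma^{-1} = (1/det) · [[d, -b], [-b, a]] = [[0.0575, -0.023],
 [-0.023, 0.1092]].

Step 3 — form the quadratic (x - mu)^T · Sigma^{-1} · (x - mu):
  Sigma^{-1} · (x - mu) = (-0.1149, 0.046).
  (x - mu)^T · [Sigma^{-1} · (x - mu)] = (-2)·(-0.1149) + (0)·(0.046) = 0.2299.

Step 4 — take square root: d = √(0.2299) ≈ 0.4795.

d(x, mu) = √(0.2299) ≈ 0.4795


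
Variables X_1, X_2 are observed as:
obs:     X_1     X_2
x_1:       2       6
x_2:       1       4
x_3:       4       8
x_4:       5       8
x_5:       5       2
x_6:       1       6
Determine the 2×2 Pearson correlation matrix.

Step 1 — column means:
  mean(X_1) = (2 + 1 + 4 + 5 + 5 + 1) / 6 = 18/6 = 3
  mean(X_2) = (6 + 4 + 8 + 8 + 2 + 6) / 6 = 34/6 = 5.6667

Step 2 — sample variances and covariances s[i,j] = (1/(n-1)) · Σ_k (x_{k,i} - mean_i) · (x_{k,j} - mean_j), with n-1 = 5:
  s[X_1,X_1] = ((-1)·(-1) + (-2)·(-2) + (1)·(1) + (2)·(2) + (2)·(2) + (-2)·(-2)) / 5 = 18/5 = 3.6
  s[X_1,X_2] = ((-1)·(0.3333) + (-2)·(-1.6667) + (1)·(2.3333) + (2)·(2.3333) + (2)·(-3.6667) + (-2)·(0.3333)) / 5 = 2/5 = 0.4
  s[X_2,X_2] = ((0.3333)·(0.3333) + (-1.6667)·(-1.6667) + (2.3333)·(2.3333) + (2.3333)·(2.3333) + (-3.6667)·(-3.6667) + (0.3333)·(0.3333)) / 5 = 27.3333/5 = 5.4667
  Sample standard deviations s_i = √(s[i,i]):
  s(X_1) = √(3.6) = 1.8974
  s(X_2) = √(5.4667) = 2.3381

Step 3 — r_{ij} = s_{ij} / (s_i · s_j):
  r[X_1,X_1] = 1 (diagonal).
  r[X_1,X_2] = 0.4 / (1.8974 · 2.3381) = 0.4 / 4.4362 = 0.0902
  r[X_2,X_2] = 1 (diagonal).

R is symmetric with unit diagonal. Assembling:

R = [[1, 0.0902],
 [0.0902, 1]]


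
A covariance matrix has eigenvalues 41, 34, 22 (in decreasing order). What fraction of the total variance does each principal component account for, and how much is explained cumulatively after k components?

Step 1 — total variance = trace(Sigma) = Σ λ_i = 41 + 34 + 22 = 97.

Step 2 — fraction explained by component i = λ_i / Σ λ:
  PC1: 41/97 = 0.4227
  PC2: 34/97 = 0.3505
  PC3: 22/97 = 0.2268

Step 3 — cumulative fraction after k components = (λ_1 + ... + λ_k) / Σ λ:
  k = 1: 41/97 = 0.4227
  k = 2: (41 + 34)/97 = 75/97 = 0.7732
  k = 3: (41 + 34 + 22)/97 = 97/97 = 1

Summary (fraction, with percent):

explained: PC1 0.4227 (42.27%), PC2 0.3505 (35.05%), PC3 0.2268 (22.68%);  cumulative: 0.4227, 0.7732, 1


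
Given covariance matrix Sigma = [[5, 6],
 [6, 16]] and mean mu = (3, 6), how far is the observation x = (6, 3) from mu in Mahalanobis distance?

Step 1 — centre the observation: (x - mu) = (3, -3).

Step 2 — invert Sigma. det(Sigma) = 5·16 - (6)² = 44.
  Sigma^{-1} = (1/det) · [[d, -b], [-b, a]] = [[0.3636, -0.1364],
 [-0.1364, 0.1136]].

Step 3 — form the quadratic (x - mu)^T · Sigma^{-1} · (x - mu):
  Sigma^{-1} · (x - mu) = (1.5, -0.75).
  (x - mu)^T · [Sigma^{-1} · (x - mu)] = (3)·(1.5) + (-3)·(-0.75) = 6.75.

Step 4 — take square root: d = √(6.75) ≈ 2.5981.

d(x, mu) = √(6.75) ≈ 2.5981


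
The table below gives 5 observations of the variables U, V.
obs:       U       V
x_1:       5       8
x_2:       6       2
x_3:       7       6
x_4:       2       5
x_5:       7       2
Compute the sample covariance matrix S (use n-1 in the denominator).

Step 1 — column means:
  mean(U) = (5 + 6 + 7 + 2 + 7) / 5 = 27/5 = 5.4
  mean(V) = (8 + 2 + 6 + 5 + 2) / 5 = 23/5 = 4.6

Step 2 — sample covariance S[i,j] = (1/(n-1)) · Σ_k (x_{k,i} - mean_i) · (x_{k,j} - mean_j), with n-1 = 4.
  S[U,U] = ((-0.4)·(-0.4) + (0.6)·(0.6) + (1.6)·(1.6) + (-3.4)·(-3.4) + (1.6)·(1.6)) / 4 = 17.2/4 = 4.3
  S[U,V] = ((-0.4)·(3.4) + (0.6)·(-2.6) + (1.6)·(1.4) + (-3.4)·(0.4) + (1.6)·(-2.6)) / 4 = -6.2/4 = -1.55
  S[V,V] = ((3.4)·(3.4) + (-2.6)·(-2.6) + (1.4)·(1.4) + (0.4)·(0.4) + (-2.6)·(-2.6)) / 4 = 27.2/4 = 6.8

S is symmetric (S[j,i] = S[i,j]). Assembling:

S = [[4.3, -1.55],
 [-1.55, 6.8]]
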